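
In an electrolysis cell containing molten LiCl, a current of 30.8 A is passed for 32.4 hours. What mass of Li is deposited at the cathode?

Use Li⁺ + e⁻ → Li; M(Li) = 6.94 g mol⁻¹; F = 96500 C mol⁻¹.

258 g

Q = I·t = 30.80 A × 116640 s = 3593000 C.
n(e⁻) = Q/F = 3593000 / 96500 = 37.23 mol.
Li⁺ + e⁻ → Li, so n(Li) = n(e⁻)/1 = 37.23 mol.
m = n·M = 37.23 × 6.94 = 258 g.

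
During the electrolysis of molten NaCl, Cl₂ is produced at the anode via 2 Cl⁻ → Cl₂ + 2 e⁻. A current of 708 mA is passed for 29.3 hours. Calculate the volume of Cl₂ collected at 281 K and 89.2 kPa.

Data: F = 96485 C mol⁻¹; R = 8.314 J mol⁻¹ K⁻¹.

10.1 L

Q = I·t = 0.7080 A × 105480 s = 74680 C.
n(e⁻) = Q/F = 74680 / 96485 = 0.7740 mol.
2 electrons are transferred per Cl₂ molecule, so n(Cl₂) = 0.7740 / 2 = 0.3870 mol.
V = nRT/P = (0.3870 × 8.314 × 281) / (89.2 × 10³ Pa) = 0.0101 m³ = 10.1 L.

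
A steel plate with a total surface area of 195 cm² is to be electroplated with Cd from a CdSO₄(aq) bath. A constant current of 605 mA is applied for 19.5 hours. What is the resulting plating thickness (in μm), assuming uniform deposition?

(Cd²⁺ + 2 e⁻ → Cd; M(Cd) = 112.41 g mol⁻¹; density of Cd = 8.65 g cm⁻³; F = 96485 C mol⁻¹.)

147 μm

Q = I·t = 0.6050 × 70200 = 42470 C; n(e⁻) = 0.4402 mol.
n(Cd) = n(e⁻)/2 = 0.2201 mol, so m = 0.2201 × 112.41 = 24.74 g.
Volume = m/ρ = 24.74 / 8.65 = 2.860 cm³.
Thickness = V/A = 2.860 / 195 = 0.0147 cm = 147 μm.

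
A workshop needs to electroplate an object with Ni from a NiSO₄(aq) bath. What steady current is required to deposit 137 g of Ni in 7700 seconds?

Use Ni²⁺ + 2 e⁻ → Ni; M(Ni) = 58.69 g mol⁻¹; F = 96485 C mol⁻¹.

n(Ni) = 137 / 58.69 = 2.334 mol.
n(e⁻) = 2 × 2.334 = 4.669 mol.
Q = n(e⁻)·F = 4.669 × 96485 = 450400 C.
I = Q/t = 450400 / 7700.0 s = 58.5 A.

58.5 A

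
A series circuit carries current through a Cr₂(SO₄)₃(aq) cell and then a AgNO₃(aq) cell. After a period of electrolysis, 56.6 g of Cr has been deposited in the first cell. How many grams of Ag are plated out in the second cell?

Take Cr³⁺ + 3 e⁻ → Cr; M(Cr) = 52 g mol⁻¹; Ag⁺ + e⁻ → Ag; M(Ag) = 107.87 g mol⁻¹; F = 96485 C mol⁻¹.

352 g

n(Cr) = 56.6 / 52 = 1.088 mol.
Since Cr³⁺ + 3 e⁻ → Cr, n(e⁻) passed = 3 × 1.088 = 3.265 mol.
Cells in series carry the same charge, so the same 3.265 mol of electrons passes through cell 2.
Ag⁺ + e⁻ → Ag, so n(Ag) = 3.265 / 1 = 3.265 mol.
m(Ag) = 3.265 × 107.87 = 352 g.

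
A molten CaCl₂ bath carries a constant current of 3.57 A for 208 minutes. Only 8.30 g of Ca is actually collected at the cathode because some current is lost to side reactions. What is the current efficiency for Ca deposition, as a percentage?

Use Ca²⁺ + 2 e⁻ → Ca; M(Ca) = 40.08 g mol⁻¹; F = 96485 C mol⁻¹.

89.7 %

Q = I·t = 3.570 × 12480 = 44550 C; n(e⁻) = 44550/96485 = 0.4618 mol.
Theoretical n(Ca) = n(e⁻)/2 = 0.2309 mol, i.e. m_theo = 0.2309 × 40.08 = 9.254 g.
Efficiency = m_actual / m_theo = 8.30 / 9.254 = 89.7 %.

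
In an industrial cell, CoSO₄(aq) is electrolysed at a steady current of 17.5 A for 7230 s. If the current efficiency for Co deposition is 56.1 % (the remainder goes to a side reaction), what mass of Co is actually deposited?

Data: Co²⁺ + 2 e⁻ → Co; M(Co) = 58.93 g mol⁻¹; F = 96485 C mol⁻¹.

21.7 g

Q = I·t = 17.50 × 7230.0 = 126500 C.
n(e⁻) = 126500/96485 = 1.311 mol; theoretically n(Co) = 1.311/2 = 0.6557 mol, m_theo = 38.64 g.
At 56.1 % efficiency, m_actual = 0.561 × 38.64 = 21.7 g.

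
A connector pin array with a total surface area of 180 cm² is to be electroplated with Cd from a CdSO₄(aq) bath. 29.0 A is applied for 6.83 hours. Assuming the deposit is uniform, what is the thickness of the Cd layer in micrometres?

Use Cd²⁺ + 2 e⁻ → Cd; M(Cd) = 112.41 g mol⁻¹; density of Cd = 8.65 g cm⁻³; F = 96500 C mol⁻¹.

2670 μm

Q = I·t = 29.00 × 24588 = 713100 C; n(e⁻) = 7.389 mol.
n(Cd) = n(e⁻)/2 = 3.695 mol, so m = 3.695 × 112.41 = 415.3 g.
Volume = m/ρ = 415.3 / 8.65 = 48.01 cm³.
Thickness = V/A = 48.01 / 180 = 0.267 cm = 2670 μm.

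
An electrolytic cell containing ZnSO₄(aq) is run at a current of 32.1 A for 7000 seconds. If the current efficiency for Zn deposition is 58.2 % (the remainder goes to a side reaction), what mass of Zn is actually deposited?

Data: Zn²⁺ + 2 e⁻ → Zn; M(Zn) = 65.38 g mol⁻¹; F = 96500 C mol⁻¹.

44.3 g

Q = I·t = 32.10 × 7000.0 = 224700 C.
n(e⁻) = 224700/96500 = 2.328 mol; theoretically n(Zn) = 2.328/2 = 1.164 mol, m_theo = 76.12 g.
At 58.2 % efficiency, m_actual = 0.582 × 76.12 = 44.3 g.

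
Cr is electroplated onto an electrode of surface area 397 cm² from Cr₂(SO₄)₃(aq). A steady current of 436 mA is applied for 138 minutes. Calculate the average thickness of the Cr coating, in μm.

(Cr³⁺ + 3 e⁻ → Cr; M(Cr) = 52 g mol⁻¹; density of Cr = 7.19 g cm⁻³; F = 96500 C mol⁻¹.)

Q = I·t = 0.4360 × 8280.0 = 3610 C; n(e⁻) = 0.03741 mol.
n(Cr) = n(e⁻)/3 = 0.01247 mol, so m = 0.01247 × 52 = 0.6484 g.
Volume = m/ρ = 0.6484 / 7.19 = 0.09019 cm³.
Thickness = V/A = 0.09019 / 397 = 2.27 × 10⁻⁴ cm = 2.27 μm.

2.27 μm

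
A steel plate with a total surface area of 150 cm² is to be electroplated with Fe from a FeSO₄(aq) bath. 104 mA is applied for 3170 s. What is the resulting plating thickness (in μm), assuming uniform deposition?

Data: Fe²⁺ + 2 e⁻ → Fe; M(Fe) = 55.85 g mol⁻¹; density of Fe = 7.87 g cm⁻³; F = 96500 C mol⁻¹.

0.808 μm

Q = I·t = 0.1040 × 3170.0 = 329.7 C; n(e⁻) = 0.003416 mol.
n(Fe) = n(e⁻)/2 = 0.001708 mol, so m = 0.001708 × 55.85 = 0.09540 g.
Volume = m/ρ = 0.09540 / 7.87 = 0.01212 cm³.
Thickness = V/A = 0.01212 / 150 = 8.08 × 10⁻⁵ cm = 0.808 μm.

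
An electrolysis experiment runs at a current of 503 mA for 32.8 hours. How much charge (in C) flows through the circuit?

59400 C

Q = I·t = 0.5030 A × 118080 s = 59400 C.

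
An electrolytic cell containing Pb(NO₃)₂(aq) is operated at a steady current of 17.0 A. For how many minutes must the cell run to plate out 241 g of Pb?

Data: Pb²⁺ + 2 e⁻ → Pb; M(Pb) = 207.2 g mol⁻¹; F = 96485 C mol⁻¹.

220 min

n(Pb) = m/M = 241 / 207.2 = 1.163 mol.
Each Pb atom requires 2 electrons, so n(e⁻) = 2 × 1.163 = 2.326 mol.
Q = n(e⁻)·F = 2.326 × 96485 = 224400 C.
t = Q/I = 224400 / 17.00 A = 13200 s = 220 min.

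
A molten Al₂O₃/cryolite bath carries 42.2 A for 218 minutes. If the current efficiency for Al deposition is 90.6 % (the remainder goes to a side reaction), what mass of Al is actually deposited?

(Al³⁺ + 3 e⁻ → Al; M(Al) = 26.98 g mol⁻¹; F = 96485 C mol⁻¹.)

Q = I·t = 42.20 × 13080 = 552000 C.
n(e⁻) = 552000/96485 = 5.721 mol; theoretically n(Al) = 5.721/3 = 1.907 mol, m_theo = 51.45 g.
At 90.6 % efficiency, m_actual = 0.906 × 51.45 = 46.6 g.

46.6 g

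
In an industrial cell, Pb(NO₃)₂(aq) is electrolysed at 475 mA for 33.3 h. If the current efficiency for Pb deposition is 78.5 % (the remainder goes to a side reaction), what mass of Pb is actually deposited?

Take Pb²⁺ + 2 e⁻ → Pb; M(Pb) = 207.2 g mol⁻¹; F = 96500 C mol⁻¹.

Q = I·t = 0.4750 × 119880 = 56940 C.
n(e⁻) = 56940/96500 = 0.5901 mol; theoretically n(Pb) = 0.5901/2 = 0.2950 mol, m_theo = 61.13 g.
At 78.5 % efficiency, m_actual = 0.785 × 61.13 = 48.0 g.

48.0 g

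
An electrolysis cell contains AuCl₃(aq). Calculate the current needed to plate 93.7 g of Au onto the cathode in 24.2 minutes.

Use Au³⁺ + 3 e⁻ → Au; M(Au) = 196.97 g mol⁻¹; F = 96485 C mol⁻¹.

94.8 A

n(Au) = 93.7 / 196.97 = 0.4757 mol.
n(e⁻) = 3 × 0.4757 = 1.427 mol.
Q = n(e⁻)·F = 1.427 × 96485 = 137700 C.
I = Q/t = 137700 / 1452.0 s = 94.8 A.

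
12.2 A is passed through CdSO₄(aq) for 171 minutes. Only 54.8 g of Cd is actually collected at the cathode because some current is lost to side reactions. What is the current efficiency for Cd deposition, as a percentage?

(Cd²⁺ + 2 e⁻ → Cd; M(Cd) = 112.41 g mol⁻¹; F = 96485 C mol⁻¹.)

Q = I·t = 12.20 × 10260 = 125200 C; n(e⁻) = 125200/96485 = 1.297 mol.
Theoretical n(Cd) = n(e⁻)/2 = 0.6487 mol, i.e. m_theo = 0.6487 × 112.41 = 72.92 g.
Efficiency = m_actual / m_theo = 54.8 / 72.92 = 75.2 %.

75.2 %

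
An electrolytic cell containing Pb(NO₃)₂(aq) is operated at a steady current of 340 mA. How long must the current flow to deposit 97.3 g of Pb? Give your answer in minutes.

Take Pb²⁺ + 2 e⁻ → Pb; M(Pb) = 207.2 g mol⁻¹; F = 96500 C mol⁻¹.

4440 min

n(Pb) = m/M = 97.3 / 207.2 = 0.4696 mol.
Each Pb atom requires 2 electrons, so n(e⁻) = 2 × 0.4696 = 0.9392 mol.
Q = n(e⁻)·F = 0.9392 × 96500 = 90630 C.
t = Q/I = 90630 / 0.3400 A = 266600 s = 4440 min.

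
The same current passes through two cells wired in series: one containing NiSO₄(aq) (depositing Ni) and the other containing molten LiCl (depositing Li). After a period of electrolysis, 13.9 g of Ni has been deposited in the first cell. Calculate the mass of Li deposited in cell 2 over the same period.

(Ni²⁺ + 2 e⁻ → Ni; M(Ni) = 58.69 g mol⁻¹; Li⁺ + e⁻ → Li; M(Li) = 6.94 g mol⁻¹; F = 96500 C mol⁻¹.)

3.29 g

n(Ni) = 13.9 / 58.69 = 0.2368 mol.
Since Ni²⁺ + 2 e⁻ → Ni, n(e⁻) passed = 2 × 0.2368 = 0.4737 mol.
Cells in series carry the same charge, so the same 0.4737 mol of electrons passes through cell 2.
Li⁺ + e⁻ → Li, so n(Li) = 0.4737 / 1 = 0.4737 mol.
m(Li) = 0.4737 × 6.94 = 3.29 g.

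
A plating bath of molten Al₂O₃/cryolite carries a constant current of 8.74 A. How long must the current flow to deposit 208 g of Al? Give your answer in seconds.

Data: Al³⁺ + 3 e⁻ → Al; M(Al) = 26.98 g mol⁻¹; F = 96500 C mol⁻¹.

2.55 × 10⁵ s

n(Al) = m/M = 208 / 26.98 = 7.709 mol.
Each Al atom requires 3 electrons, so n(e⁻) = 3 × 7.709 = 23.13 mol.
Q = n(e⁻)·F = 23.13 × 96500 = 2232000 C.
t = Q/I = 2232000 / 8.740 A = 255400 s.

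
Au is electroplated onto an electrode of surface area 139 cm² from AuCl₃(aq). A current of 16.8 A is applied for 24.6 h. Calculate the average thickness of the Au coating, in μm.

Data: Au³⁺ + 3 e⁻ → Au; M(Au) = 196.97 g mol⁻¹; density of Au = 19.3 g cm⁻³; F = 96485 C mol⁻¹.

Q = I·t = 16.80 × 88560 = 1488000 C; n(e⁻) = 15.42 mol.
n(Au) = n(e⁻)/3 = 5.140 mol, so m = 5.140 × 196.97 = 1012 g.
Volume = m/ρ = 1012 / 19.3 = 52.46 cm³.
Thickness = V/A = 52.46 / 139 = 0.377 cm = 3770 μm.

3770 μm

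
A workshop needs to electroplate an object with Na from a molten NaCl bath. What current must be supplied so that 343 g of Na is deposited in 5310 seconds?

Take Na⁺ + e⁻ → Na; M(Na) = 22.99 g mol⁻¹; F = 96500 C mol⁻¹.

n(Na) = 343 / 22.99 = 14.92 mol.
n(e⁻) = 1 × 14.92 = 14.92 mol.
Q = n(e⁻)·F = 14.92 × 96500 = 1440000 C.
I = Q/t = 1440000 / 5310.0 s = 271 A.

271 A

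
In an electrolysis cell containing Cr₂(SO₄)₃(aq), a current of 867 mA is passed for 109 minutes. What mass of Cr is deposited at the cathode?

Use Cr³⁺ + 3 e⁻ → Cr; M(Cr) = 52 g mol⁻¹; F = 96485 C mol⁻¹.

Q = I·t = 0.8670 A × 6540.0 s = 5670 C.
n(e⁻) = Q/F = 5670 / 96485 = 0.05877 mol.
Cr³⁺ + 3 e⁻ → Cr, so n(Cr) = n(e⁻)/3 = 0.01959 mol.
m = n·M = 0.01959 × 52 = 1.02 g.

1.02 g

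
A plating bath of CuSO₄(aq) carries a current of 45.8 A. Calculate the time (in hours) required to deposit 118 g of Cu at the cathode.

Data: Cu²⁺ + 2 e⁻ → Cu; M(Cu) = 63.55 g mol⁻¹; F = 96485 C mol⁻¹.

n(Cu) = m/M = 118 / 63.55 = 1.857 mol.
Each Cu atom requires 2 electrons, so n(e⁻) = 2 × 1.857 = 3.714 mol.
Q = n(e⁻)·F = 3.714 × 96485 = 358300 C.
t = Q/I = 358300 / 45.80 A = 7823 s = 2.17 h.

2.17 h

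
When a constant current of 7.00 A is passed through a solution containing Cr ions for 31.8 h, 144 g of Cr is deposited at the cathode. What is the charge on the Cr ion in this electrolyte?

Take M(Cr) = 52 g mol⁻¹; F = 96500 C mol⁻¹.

+3

Q = I·t = 7.000 A × 114480 s = 801400 C, so n(e⁻) = 801400/96500 = 8.304 mol.
n(Cr) deposited = 144 / 52 = 2.769 mol.
Electrons per atom = n(e⁻)/n(Cr) = 8.304 / 2.769 = 3.00 ≈ 3, so the ion is Cr³⁺.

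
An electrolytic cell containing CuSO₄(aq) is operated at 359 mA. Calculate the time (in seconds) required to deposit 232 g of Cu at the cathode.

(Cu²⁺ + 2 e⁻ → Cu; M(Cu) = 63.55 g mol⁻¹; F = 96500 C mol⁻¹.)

1.96 × 10⁶ s

n(Cu) = m/M = 232 / 63.55 = 3.651 mol.
Each Cu atom requires 2 electrons, so n(e⁻) = 2 × 3.651 = 7.301 mol.
Q = n(e⁻)·F = 7.301 × 96500 = 704600 C.
t = Q/I = 704600 / 0.3590 A = 1963000 s.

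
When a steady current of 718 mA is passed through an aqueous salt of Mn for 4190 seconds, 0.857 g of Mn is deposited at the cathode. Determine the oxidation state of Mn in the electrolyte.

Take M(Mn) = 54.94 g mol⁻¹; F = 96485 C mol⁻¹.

+2

Q = I·t = 0.7180 A × 4190.0 s = 3008 C, so n(e⁻) = 3008/96485 = 0.03118 mol.
n(Mn) deposited = 0.857 / 54.94 = 0.01560 mol.
Electrons per atom = n(e⁻)/n(Mn) = 0.03118 / 0.01560 = 2.00 ≈ 2, so the ion is Mn²⁺.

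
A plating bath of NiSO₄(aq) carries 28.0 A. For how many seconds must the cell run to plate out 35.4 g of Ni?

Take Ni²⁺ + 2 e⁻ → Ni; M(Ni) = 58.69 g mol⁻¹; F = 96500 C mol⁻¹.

n(Ni) = m/M = 35.4 / 58.69 = 0.6032 mol.
Each Ni atom requires 2 electrons, so n(e⁻) = 2 × 0.6032 = 1.206 mol.
Q = n(e⁻)·F = 1.206 × 96500 = 116400 C.
t = Q/I = 116400 / 28.00 A = 4158 s.

4160 s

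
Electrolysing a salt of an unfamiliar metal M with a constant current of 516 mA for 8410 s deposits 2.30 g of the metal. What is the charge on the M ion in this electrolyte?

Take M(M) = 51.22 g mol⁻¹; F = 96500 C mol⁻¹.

+1

Q = I·t = 0.5160 A × 8410.0 s = 4340 C, so n(e⁻) = 4340/96500 = 0.04497 mol.
n(M) deposited = 2.30 / 51.22 = 0.04490 mol.
Electrons per atom = n(e⁻)/n(M) = 0.04497 / 0.04490 = 1.00 ≈ 1, so the ion is M⁺.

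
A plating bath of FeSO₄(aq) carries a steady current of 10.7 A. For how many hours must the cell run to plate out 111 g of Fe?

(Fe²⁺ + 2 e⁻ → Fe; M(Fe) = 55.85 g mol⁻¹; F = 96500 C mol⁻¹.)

n(Fe) = m/M = 111 / 55.85 = 1.987 mol.
Each Fe atom requires 2 electrons, so n(e⁻) = 2 × 1.987 = 3.975 mol.
Q = n(e⁻)·F = 3.975 × 96500 = 383600 C.
t = Q/I = 383600 / 10.70 A = 35850 s = 9.96 h.

9.96 h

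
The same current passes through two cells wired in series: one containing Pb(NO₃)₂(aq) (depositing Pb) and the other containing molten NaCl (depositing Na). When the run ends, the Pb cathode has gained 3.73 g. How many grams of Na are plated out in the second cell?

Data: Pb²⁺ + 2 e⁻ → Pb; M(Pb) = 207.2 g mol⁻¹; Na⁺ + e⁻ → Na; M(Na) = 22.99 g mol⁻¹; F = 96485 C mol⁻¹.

n(Pb) = 3.73 / 207.2 = 0.01800 mol.
Since Pb²⁺ + 2 e⁻ → Pb, n(e⁻) passed = 2 × 0.01800 = 0.03600 mol.
Cells in series carry the same charge, so the same 0.03600 mol of electrons passes through cell 2.
Na⁺ + e⁻ → Na, so n(Na) = 0.03600 / 1 = 0.03600 mol.
m(Na) = 0.03600 × 22.99 = 0.828 g.

0.828 g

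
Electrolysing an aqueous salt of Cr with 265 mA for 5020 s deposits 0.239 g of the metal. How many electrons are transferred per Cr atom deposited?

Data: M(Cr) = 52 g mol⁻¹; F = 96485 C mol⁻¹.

Q = I·t = 0.2650 A × 5020.0 s = 1330 C, so n(e⁻) = 1330/96485 = 0.01379 mol.
n(Cr) deposited = 0.239 / 52 = 0.004596 mol.
Electrons per atom = n(e⁻)/n(Cr) = 0.01379 / 0.004596 = 3.00 ≈ 3, so the ion is Cr³⁺.

3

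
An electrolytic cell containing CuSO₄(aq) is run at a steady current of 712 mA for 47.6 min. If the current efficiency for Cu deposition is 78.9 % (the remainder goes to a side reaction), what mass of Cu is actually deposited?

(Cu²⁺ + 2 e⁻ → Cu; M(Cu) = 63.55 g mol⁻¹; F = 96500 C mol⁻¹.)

Q = I·t = 0.7120 × 2856.0 = 2033 C.
n(e⁻) = 2033/96500 = 0.02107 mol; theoretically n(Cu) = 0.02107/2 = 0.01054 mol, m_theo = 0.6696 g.
At 78.9 % efficiency, m_actual = 0.789 × 0.6696 = 0.528 g.

0.528 g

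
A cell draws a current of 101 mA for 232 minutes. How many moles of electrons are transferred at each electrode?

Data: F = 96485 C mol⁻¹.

0.0146 mol

Q = I·t = 0.1010 A × 13920 s = 1406 C.
n(e⁻) = Q/F = 1406 / 96485 = 0.0146 mol.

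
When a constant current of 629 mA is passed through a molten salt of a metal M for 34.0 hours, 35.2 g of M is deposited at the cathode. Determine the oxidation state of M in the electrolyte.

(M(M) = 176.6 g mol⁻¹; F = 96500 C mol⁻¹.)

Q = I·t = 0.6290 A × 122400 s = 76990 C, so n(e⁻) = 76990/96500 = 0.7978 mol.
n(M) deposited = 35.2 / 176.6 = 0.1993 mol.
Electrons per atom = n(e⁻)/n(M) = 0.7978 / 0.1993 = 4.00 ≈ 4, so the ion is M⁴⁺.

+4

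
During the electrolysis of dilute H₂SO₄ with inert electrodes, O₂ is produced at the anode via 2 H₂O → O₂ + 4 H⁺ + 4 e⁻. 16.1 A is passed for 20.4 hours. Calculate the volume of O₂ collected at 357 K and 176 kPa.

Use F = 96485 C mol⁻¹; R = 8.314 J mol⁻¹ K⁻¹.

51.7 L

Q = I·t = 16.10 A × 73440 s = 1182000 C.
n(e⁻) = Q/F = 1182000 / 96485 = 12.25 mol.
4 electrons are transferred per O₂ molecule, so n(O₂) = 12.25 / 4 = 3.064 mol.
V = nRT/P = (3.064 × 8.314 × 357) / (176 × 10³ Pa) = 0.0517 m³ = 51.7 L.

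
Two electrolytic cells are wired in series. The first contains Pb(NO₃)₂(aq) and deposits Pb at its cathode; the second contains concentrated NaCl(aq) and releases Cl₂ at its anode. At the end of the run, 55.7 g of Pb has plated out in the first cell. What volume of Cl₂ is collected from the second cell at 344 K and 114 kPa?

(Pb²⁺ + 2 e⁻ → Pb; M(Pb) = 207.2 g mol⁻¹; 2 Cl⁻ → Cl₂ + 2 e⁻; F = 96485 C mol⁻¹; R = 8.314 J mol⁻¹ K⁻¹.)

n(Pb) = 55.7 / 207.2 = 0.2688 mol, so n(e⁻) = 2 × 0.2688 = 0.5376 mol.
The cells are in series, so the same 0.5376 mol of electrons passes through the second cell.
2 Cl⁻ → Cl₂ + 2 e⁻ — 2 mol e⁻ per mol Cl₂, so n(Cl₂) = 0.5376/2 = 0.2688 mol.
V = nRT/P = (0.2688 × 8.314 × 344) / (114 × 10³) = 0.00674 m³ = 6.74 L.

6.74 L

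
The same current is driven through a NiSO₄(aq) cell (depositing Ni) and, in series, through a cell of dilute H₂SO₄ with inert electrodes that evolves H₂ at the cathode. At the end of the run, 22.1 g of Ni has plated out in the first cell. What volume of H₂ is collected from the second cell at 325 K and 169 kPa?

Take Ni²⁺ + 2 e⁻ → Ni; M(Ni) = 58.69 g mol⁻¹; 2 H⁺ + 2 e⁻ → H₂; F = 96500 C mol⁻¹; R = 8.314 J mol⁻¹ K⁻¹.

6.02 L

n(Ni) = 22.1 / 58.69 = 0.3766 mol, so n(e⁻) = 2 × 0.3766 = 0.7531 mol.
The cells are in series, so the same 0.7531 mol of electrons passes through the second cell.
2 H⁺ + 2 e⁻ → H₂ — 2 mol e⁻ per mol H₂, so n(H₂) = 0.7531/2 = 0.3766 mol.
V = nRT/P = (0.3766 × 8.314 × 325) / (169 × 10³) = 0.00602 m³ = 6.02 L.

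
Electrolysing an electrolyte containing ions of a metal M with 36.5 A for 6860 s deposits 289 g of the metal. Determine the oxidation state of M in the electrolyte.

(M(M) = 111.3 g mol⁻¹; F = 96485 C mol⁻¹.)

+1

Q = I·t = 36.50 A × 6860.0 s = 250400 C, so n(e⁻) = 250400/96485 = 2.595 mol.
n(M) deposited = 289 / 111.3 = 2.597 mol.
Electrons per atom = n(e⁻)/n(M) = 2.595 / 2.597 = 0.999 ≈ 1, so the ion is M⁺.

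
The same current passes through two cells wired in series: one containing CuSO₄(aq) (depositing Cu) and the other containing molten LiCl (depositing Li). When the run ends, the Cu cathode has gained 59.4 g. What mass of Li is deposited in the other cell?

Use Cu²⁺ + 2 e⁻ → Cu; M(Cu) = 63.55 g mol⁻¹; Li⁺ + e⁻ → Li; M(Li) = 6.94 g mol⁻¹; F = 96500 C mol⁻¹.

13.0 g

n(Cu) = 59.4 / 63.55 = 0.9347 mol.
Since Cu²⁺ + 2 e⁻ → Cu, n(e⁻) passed = 2 × 0.9347 = 1.869 mol.
Cells in series carry the same charge, so the same 1.869 mol of electrons passes through cell 2.
Li⁺ + e⁻ → Li, so n(Li) = 1.869 / 1 = 1.869 mol.
m(Li) = 1.869 × 6.94 = 13.0 g.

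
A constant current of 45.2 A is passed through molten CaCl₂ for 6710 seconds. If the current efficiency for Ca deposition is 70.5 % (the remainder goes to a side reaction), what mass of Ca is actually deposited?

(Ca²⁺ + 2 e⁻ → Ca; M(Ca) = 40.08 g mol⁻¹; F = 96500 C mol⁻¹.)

Q = I·t = 45.20 × 6710.0 = 303300 C.
n(e⁻) = 303300/96500 = 3.143 mol; theoretically n(Ca) = 3.143/2 = 1.571 mol, m_theo = 62.98 g.
At 70.5 % efficiency, m_actual = 0.705 × 62.98 = 44.4 g.

44.4 g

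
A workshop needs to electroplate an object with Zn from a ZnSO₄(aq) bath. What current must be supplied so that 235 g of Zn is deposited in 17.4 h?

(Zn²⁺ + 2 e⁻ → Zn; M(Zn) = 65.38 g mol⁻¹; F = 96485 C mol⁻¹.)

11.1 A

n(Zn) = 235 / 65.38 = 3.594 mol.
n(e⁻) = 2 × 3.594 = 7.189 mol.
Q = n(e⁻)·F = 7.189 × 96485 = 693600 C.
I = Q/t = 693600 / 62640 s = 11.1 A.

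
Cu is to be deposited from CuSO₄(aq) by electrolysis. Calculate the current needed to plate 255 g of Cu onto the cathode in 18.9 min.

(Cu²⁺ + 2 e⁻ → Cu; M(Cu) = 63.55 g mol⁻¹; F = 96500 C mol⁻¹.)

n(Cu) = 255 / 63.55 = 4.013 mol.
n(e⁻) = 2 × 4.013 = 8.025 mol.
Q = n(e⁻)·F = 8.025 × 96500 = 774400 C.
I = Q/t = 774400 / 1134.0 s = 683 A.

683 A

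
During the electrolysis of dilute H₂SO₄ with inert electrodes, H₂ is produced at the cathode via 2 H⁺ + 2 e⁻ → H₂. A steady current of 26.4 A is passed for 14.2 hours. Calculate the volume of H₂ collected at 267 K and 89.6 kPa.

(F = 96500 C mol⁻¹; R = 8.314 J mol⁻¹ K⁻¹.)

173 L

Q = I·t = 26.40 A × 51120 s = 1350000 C.
n(e⁻) = Q/F = 1350000 / 96500 = 13.99 mol.
2 electrons are transferred per H₂ molecule, so n(H₂) = 13.99 / 2 = 6.993 mol.
V = nRT/P = (6.993 × 8.314 × 267) / (89.6 × 10³ Pa) = 0.173 m³ = 173 L.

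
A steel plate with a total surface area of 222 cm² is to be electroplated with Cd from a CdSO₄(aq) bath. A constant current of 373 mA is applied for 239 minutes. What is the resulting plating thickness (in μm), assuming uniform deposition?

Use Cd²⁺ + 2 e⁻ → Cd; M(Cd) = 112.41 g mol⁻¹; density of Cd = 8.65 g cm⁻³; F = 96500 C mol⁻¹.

Q = I·t = 0.3730 × 14340 = 5349 C; n(e⁻) = 0.05543 mol.
n(Cd) = n(e⁻)/2 = 0.02771 mol, so m = 0.02771 × 112.41 = 3.115 g.
Volume = m/ρ = 3.115 / 8.65 = 0.3602 cm³.
Thickness = V/A = 0.3602 / 222 = 0.00162 cm = 16.2 μm.

16.2 μm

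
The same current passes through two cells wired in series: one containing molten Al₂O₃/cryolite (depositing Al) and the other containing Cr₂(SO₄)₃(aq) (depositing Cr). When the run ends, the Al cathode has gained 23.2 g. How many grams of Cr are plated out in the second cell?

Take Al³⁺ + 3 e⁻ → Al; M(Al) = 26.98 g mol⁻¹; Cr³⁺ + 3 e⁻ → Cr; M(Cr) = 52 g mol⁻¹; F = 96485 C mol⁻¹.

44.7 g

n(Al) = 23.2 / 26.98 = 0.8599 mol.
Since Al³⁺ + 3 e⁻ → Al, n(e⁻) passed = 3 × 0.8599 = 2.580 mol.
Cells in series carry the same charge, so the same 2.580 mol of electrons passes through cell 2.
Cr³⁺ + 3 e⁻ → Cr, so n(Cr) = 2.580 / 3 = 0.8599 mol.
m(Cr) = 0.8599 × 52 = 44.7 g.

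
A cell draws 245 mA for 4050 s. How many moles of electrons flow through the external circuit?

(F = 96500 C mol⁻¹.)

0.0103 mol

Q = I·t = 0.2450 A × 4050.0 s = 992.2 C.
n(e⁻) = Q/F = 992.2 / 96500 = 0.0103 mol.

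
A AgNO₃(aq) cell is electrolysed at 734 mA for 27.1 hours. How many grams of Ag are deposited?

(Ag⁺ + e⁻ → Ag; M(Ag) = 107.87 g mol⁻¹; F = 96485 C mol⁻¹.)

Q = I·t = 0.7340 A × 97560 s = 71610 C.
n(e⁻) = Q/F = 71610 / 96485 = 0.7422 mol.
Ag⁺ + e⁻ → Ag, so n(Ag) = n(e⁻)/1 = 0.7422 mol.
m = n·M = 0.7422 × 107.87 = 80.1 g.

80.1 g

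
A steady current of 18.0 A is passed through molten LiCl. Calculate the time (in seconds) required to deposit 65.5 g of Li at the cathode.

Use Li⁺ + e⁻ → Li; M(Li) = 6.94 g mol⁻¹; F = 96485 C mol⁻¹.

n(Li) = m/M = 65.5 / 6.94 = 9.438 mol.
Each Li atom requires 1 electron, so n(e⁻) = 1 × 9.438 = 9.438 mol.
Q = n(e⁻)·F = 9.438 × 96485 = 910600 C.
t = Q/I = 910600 / 18.00 A = 50590 s.

50600 s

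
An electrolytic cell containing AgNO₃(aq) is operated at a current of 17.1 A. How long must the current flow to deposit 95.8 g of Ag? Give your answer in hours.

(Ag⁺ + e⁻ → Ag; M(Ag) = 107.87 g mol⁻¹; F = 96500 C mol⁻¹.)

n(Ag) = m/M = 95.8 / 107.87 = 0.8881 mol.
Each Ag atom requires 1 electron, so n(e⁻) = 1 × 0.8881 = 0.8881 mol.
Q = n(e⁻)·F = 0.8881 × 96500 = 85700 C.
t = Q/I = 85700 / 17.10 A = 5012 s = 1.39 h.

1.39 h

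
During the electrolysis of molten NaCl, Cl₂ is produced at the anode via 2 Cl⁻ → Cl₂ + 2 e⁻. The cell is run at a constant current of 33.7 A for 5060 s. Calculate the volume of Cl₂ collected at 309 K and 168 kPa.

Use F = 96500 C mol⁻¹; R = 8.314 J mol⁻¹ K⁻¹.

13.5 L

Q = I·t = 33.70 A × 5060.0 s = 170500 C.
n(e⁻) = Q/F = 170500 / 96500 = 1.767 mol.
2 electrons are transferred per Cl₂ molecule, so n(Cl₂) = 1.767 / 2 = 0.8835 mol.
V = nRT/P = (0.8835 × 8.314 × 309) / (168 × 10³ Pa) = 0.0135 m³ = 13.5 L.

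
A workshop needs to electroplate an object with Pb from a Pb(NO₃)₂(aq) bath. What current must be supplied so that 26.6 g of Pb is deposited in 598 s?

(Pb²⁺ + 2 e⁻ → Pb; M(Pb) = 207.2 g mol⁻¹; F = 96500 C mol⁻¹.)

n(Pb) = 26.6 / 207.2 = 0.1284 mol.
n(e⁻) = 2 × 0.1284 = 0.2568 mol.
Q = n(e⁻)·F = 0.2568 × 96500 = 24780 C.
I = Q/t = 24780 / 598.00 s = 41.4 A.

41.4 A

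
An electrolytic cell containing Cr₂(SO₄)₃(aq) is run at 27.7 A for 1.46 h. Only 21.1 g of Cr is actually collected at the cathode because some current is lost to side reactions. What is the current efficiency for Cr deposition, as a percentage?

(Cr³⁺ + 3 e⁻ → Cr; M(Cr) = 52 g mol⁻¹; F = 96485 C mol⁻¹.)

Q = I·t = 27.70 × 5256.0 = 145600 C; n(e⁻) = 145600/96485 = 1.509 mol.
Theoretical n(Cr) = n(e⁻)/3 = 0.5030 mol, i.e. m_theo = 0.5030 × 52 = 26.16 g.
Efficiency = m_actual / m_theo = 21.1 / 26.16 = 80.7 %.

80.7 %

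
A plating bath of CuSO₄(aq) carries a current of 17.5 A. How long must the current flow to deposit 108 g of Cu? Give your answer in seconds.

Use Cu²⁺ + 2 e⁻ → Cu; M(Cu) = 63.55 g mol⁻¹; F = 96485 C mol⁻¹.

n(Cu) = m/M = 108 / 63.55 = 1.699 mol.
Each Cu atom requires 2 electrons, so n(e⁻) = 2 × 1.699 = 3.399 mol.
Q = n(e⁻)·F = 3.399 × 96485 = 327900 C.
t = Q/I = 327900 / 17.50 A = 18740 s.

18700 s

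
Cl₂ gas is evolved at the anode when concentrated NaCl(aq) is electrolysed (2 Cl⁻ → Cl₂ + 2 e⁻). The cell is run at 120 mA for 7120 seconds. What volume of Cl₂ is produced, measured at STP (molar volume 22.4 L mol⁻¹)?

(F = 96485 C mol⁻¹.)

0.0992 L

Q = I·t = 0.1200 A × 7120.0 s = 854.4 C.
n(e⁻) = Q/F = 854.4 / 96485 = 0.008855 mol.
2 electrons are transferred per Cl₂ molecule, so n(Cl₂) = 0.008855 / 2 = 0.004428 mol.
V = n × V_m = 0.004428 × 22.4 = 0.0992 L.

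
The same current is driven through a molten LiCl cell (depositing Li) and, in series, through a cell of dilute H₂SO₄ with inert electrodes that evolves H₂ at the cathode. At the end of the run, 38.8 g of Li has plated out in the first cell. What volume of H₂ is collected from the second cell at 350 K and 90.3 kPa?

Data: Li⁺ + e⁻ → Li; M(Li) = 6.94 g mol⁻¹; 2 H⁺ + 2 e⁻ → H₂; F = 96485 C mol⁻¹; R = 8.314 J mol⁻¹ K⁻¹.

90.1 L

n(Li) = 38.8 / 6.94 = 5.591 mol, so n(e⁻) = 1 × 5.591 = 5.591 mol.
The cells are in series, so the same 5.591 mol of electrons passes through the second cell.
2 H⁺ + 2 e⁻ → H₂ — 2 mol e⁻ per mol H₂, so n(H₂) = 5.591/2 = 2.795 mol.
V = nRT/P = (2.795 × 8.314 × 350) / (90.3 × 10³) = 0.0901 m³ = 90.1 L.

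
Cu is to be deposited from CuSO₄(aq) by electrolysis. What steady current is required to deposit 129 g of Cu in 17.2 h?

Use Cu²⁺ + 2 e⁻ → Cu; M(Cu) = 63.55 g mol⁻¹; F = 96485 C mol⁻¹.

6.33 A

n(Cu) = 129 / 63.55 = 2.030 mol.
n(e⁻) = 2 × 2.030 = 4.060 mol.
Q = n(e⁻)·F = 4.060 × 96485 = 391700 C.
I = Q/t = 391700 / 61920 s = 6.33 A.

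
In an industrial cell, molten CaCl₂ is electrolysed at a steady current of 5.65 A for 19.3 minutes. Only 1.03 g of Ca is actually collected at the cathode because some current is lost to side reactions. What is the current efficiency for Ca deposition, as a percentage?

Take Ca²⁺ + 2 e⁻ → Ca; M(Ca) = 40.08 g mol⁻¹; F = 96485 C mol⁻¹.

Q = I·t = 5.650 × 1158.0 = 6543 C; n(e⁻) = 6543/96485 = 0.06781 mol.
Theoretical n(Ca) = n(e⁻)/2 = 0.03391 mol, i.e. m_theo = 0.03391 × 40.08 = 1.359 g.
Efficiency = m_actual / m_theo = 1.03 / 1.359 = 75.8 %.

75.8 %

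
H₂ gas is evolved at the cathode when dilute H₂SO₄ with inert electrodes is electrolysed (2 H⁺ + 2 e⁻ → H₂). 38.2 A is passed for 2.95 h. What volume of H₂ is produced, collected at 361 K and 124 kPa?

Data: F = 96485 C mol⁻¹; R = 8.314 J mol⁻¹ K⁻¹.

Q = I·t = 38.20 A × 10620 s = 405700 C.
n(e⁻) = Q/F = 405700 / 96485 = 4.205 mol.
2 electrons are transferred per H₂ molecule, so n(H₂) = 4.205 / 2 = 2.102 mol.
V = nRT/P = (2.102 × 8.314 × 361) / (124 × 10³ Pa) = 0.0509 m³ = 50.9 L.

50.9 L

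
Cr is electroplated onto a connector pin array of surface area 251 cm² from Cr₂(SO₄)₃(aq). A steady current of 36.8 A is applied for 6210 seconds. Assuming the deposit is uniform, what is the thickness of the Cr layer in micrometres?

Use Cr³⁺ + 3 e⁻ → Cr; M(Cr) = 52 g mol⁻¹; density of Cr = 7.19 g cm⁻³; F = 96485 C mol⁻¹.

227 μm

Q = I·t = 36.80 × 6210.0 = 228500 C; n(e⁻) = 2.369 mol.
n(Cr) = n(e⁻)/3 = 0.7895 mol, so m = 0.7895 × 52 = 41.05 g.
Volume = m/ρ = 41.05 / 7.19 = 5.710 cm³.
Thickness = V/A = 5.710 / 251 = 0.0227 cm = 227 μm.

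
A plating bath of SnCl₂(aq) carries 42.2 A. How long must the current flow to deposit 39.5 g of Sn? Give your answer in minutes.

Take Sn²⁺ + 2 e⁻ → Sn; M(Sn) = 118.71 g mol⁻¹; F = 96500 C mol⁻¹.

n(Sn) = m/M = 39.5 / 118.71 = 0.3327 mol.
Each Sn atom requires 2 electrons, so n(e⁻) = 2 × 0.3327 = 0.6655 mol.
Q = n(e⁻)·F = 0.6655 × 96500 = 64220 C.
t = Q/I = 64220 / 42.20 A = 1522 s = 25.4 min.

25.4 min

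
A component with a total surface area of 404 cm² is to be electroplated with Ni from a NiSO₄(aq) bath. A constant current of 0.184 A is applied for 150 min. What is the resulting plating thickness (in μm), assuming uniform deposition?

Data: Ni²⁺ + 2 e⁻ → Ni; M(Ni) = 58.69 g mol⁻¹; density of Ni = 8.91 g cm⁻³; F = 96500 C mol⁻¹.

Q = I·t = 0.1840 × 9000.0 = 1656 C; n(e⁻) = 0.01716 mol.
n(Ni) = n(e⁻)/2 = 0.008580 mol, so m = 0.008580 × 58.69 = 0.5036 g.
Volume = m/ρ = 0.5036 / 8.91 = 0.05652 cm³.
Thickness = V/A = 0.05652 / 404 = 1.40 × 10⁻⁴ cm = 1.40 μm.

1.40 μm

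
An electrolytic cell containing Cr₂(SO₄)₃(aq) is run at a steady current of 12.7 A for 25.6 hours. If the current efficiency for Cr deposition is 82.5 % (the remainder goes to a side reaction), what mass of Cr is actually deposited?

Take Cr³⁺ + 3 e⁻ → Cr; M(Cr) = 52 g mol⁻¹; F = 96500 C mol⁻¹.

Q = I·t = 12.70 × 92160 = 1170000 C.
n(e⁻) = 1170000/96500 = 12.13 mol; theoretically n(Cr) = 12.13/3 = 4.043 mol, m_theo = 210.2 g.
At 82.5 % efficiency, m_actual = 0.825 × 210.2 = 173 g.

173 g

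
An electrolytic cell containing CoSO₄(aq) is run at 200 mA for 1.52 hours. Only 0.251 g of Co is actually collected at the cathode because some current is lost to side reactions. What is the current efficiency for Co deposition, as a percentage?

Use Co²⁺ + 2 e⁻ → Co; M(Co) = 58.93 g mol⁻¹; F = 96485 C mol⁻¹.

75.1 %

Q = I·t = 0.2000 × 5472.0 = 1094 C; n(e⁻) = 1094/96485 = 0.01134 mol.
Theoretical n(Co) = n(e⁻)/2 = 0.005671 mol, i.e. m_theo = 0.005671 × 58.93 = 0.3342 g.
Efficiency = m_actual / m_theo = 0.251 / 0.3342 = 75.1 %.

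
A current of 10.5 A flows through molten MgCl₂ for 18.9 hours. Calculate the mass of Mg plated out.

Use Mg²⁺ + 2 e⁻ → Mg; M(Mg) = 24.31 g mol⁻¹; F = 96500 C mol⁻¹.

Q = I·t = 10.50 A × 68040 s = 714400 C.
n(e⁻) = Q/F = 714400 / 96500 = 7.403 mol.
Mg²⁺ + 2 e⁻ → Mg, so n(Mg) = n(e⁻)/2 = 3.702 mol.
m = n·M = 3.702 × 24.31 = 90.0 g.

90.0 g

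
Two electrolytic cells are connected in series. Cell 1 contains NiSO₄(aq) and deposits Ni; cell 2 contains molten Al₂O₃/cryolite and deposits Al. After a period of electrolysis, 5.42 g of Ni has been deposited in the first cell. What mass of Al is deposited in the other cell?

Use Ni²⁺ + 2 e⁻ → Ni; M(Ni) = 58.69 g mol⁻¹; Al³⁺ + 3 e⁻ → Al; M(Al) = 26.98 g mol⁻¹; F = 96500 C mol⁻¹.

1.66 g

n(Ni) = 5.42 / 58.69 = 0.09235 mol.
Since Ni²⁺ + 2 e⁻ → Ni, n(e⁻) passed = 2 × 0.09235 = 0.1847 mol.
Cells in series carry the same charge, so the same 0.1847 mol of electrons passes through cell 2.
Al³⁺ + 3 e⁻ → Al, so n(Al) = 0.1847 / 3 = 0.06157 mol.
m(Al) = 0.06157 × 26.98 = 1.66 g.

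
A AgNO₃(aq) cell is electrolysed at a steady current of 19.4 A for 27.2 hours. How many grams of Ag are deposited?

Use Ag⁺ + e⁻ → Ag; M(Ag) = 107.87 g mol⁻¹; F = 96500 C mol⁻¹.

2120 g

Q = I·t = 19.40 A × 97920 s = 1900000 C.
n(e⁻) = Q/F = 1900000 / 96500 = 19.69 mol.
Ag⁺ + e⁻ → Ag, so n(Ag) = n(e⁻)/1 = 19.69 mol.
m = n·M = 19.69 × 107.87 = 2120 g.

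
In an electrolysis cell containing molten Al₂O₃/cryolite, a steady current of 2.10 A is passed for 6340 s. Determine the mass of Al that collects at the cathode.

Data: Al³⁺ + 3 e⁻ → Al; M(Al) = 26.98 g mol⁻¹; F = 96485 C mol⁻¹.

1.24 g

Q = I·t = 2.100 A × 6340.0 s = 13310 C.
n(e⁻) = Q/F = 13310 / 96485 = 0.1380 mol.
Al³⁺ + 3 e⁻ → Al, so n(Al) = n(e⁻)/3 = 0.04600 mol.
m = n·M = 0.04600 × 26.98 = 1.24 g.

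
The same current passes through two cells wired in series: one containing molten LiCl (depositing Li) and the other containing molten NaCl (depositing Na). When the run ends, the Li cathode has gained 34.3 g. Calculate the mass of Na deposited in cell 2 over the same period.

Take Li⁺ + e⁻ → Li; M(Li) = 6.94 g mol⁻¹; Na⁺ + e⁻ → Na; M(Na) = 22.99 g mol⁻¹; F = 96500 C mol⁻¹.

n(Li) = 34.3 / 6.94 = 4.942 mol.
Since Li⁺ + e⁻ → Li, n(e⁻) passed = 1 × 4.942 = 4.942 mol.
Cells in series carry the same charge, so the same 4.942 mol of electrons passes through cell 2.
Na⁺ + e⁻ → Na, so n(Na) = 4.942 / 1 = 4.942 mol.
m(Na) = 4.942 × 22.99 = 114 g.

114 g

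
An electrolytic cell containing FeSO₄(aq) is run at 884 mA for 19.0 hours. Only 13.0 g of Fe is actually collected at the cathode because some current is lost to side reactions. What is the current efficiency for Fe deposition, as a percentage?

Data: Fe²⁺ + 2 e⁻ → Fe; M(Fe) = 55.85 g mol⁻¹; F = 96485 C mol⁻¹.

74.3 %

Q = I·t = 0.8840 × 68400 = 60470 C; n(e⁻) = 60470/96485 = 0.6267 mol.
Theoretical n(Fe) = n(e⁻)/2 = 0.3133 mol, i.e. m_theo = 0.3133 × 55.85 = 17.50 g.
Efficiency = m_actual / m_theo = 13.0 / 17.50 = 74.3 %.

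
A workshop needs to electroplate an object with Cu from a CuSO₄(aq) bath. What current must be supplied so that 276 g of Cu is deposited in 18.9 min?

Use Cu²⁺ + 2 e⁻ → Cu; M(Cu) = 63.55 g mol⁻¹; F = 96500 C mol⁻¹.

739 A

n(Cu) = 276 / 63.55 = 4.343 mol.
n(e⁻) = 2 × 4.343 = 8.686 mol.
Q = n(e⁻)·F = 8.686 × 96500 = 838200 C.
I = Q/t = 838200 / 1134.0 s = 739 A.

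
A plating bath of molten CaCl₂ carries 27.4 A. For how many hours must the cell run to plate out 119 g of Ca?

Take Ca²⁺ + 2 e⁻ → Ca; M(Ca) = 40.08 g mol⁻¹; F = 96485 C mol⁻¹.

n(Ca) = m/M = 119 / 40.08 = 2.969 mol.
Each Ca atom requires 2 electrons, so n(e⁻) = 2 × 2.969 = 5.938 mol.
Q = n(e⁻)·F = 5.938 × 96485 = 572900 C.
t = Q/I = 572900 / 27.40 A = 20910 s = 5.81 h.

5.81 h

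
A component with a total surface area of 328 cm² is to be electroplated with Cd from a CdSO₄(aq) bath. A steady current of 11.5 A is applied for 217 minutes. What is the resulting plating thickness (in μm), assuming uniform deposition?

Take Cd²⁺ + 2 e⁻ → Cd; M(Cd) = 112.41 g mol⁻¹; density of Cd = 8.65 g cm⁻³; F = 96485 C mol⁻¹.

Q = I·t = 11.50 × 13020 = 149700 C; n(e⁻) = 1.552 mol.
n(Cd) = n(e⁻)/2 = 0.7759 mol, so m = 0.7759 × 112.41 = 87.22 g.
Volume = m/ρ = 87.22 / 8.65 = 10.08 cm³.
Thickness = V/A = 10.08 / 328 = 0.0307 cm = 307 μm.

307 μm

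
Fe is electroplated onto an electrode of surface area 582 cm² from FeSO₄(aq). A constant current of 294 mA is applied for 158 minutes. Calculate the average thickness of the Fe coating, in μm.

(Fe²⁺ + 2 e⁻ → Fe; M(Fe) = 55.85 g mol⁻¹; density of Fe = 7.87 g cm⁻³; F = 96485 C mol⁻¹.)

1.76 μm

Q = I·t = 0.2940 × 9480.0 = 2787 C; n(e⁻) = 0.02889 mol.
n(Fe) = n(e⁻)/2 = 0.01444 mol, so m = 0.01444 × 55.85 = 0.8067 g.
Volume = m/ρ = 0.8067 / 7.87 = 0.1025 cm³.
Thickness = V/A = 0.1025 / 582 = 1.76 × 10⁻⁴ cm = 1.76 μm.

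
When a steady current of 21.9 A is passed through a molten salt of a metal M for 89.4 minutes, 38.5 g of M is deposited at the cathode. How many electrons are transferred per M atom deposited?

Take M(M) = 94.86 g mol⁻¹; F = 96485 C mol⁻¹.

Q = I·t = 21.90 A × 5364.0 s = 117500 C, so n(e⁻) = 117500/96485 = 1.218 mol.
n(M) deposited = 38.5 / 94.86 = 0.4059 mol.
Electrons per atom = n(e⁻)/n(M) = 1.218 / 0.4059 = 3.00 ≈ 3, so the ion is M³⁺.

3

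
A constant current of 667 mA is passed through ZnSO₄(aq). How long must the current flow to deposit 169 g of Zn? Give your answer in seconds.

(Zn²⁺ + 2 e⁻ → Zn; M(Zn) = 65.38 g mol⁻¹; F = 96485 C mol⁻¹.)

7.48 × 10⁵ s

n(Zn) = m/M = 169 / 65.38 = 2.585 mol.
Each Zn atom requires 2 electrons, so n(e⁻) = 2 × 2.585 = 5.170 mol.
Q = n(e⁻)·F = 5.170 × 96485 = 498800 C.
t = Q/I = 498800 / 0.6670 A = 747800 s.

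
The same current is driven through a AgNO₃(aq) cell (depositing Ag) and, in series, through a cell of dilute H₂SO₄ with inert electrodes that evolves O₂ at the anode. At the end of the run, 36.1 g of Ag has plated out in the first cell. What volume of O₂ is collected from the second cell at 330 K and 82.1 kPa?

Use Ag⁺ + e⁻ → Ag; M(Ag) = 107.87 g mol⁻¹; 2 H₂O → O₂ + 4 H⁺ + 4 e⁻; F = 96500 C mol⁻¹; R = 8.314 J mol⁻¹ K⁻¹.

n(Ag) = 36.1 / 107.87 = 0.3347 mol, so n(e⁻) = 1 × 0.3347 = 0.3347 mol.
The cells are in series, so the same 0.3347 mol of electrons passes through the second cell.
2 H₂O → O₂ + 4 H⁺ + 4 e⁻ — 4 mol e⁻ per mol O₂, so n(O₂) = 0.3347/4 = 0.08367 mol.
V = nRT/P = (0.08367 × 8.314 × 330) / (82.1 × 10³) = 0.00280 m³ = 2.80 L.

2.80 L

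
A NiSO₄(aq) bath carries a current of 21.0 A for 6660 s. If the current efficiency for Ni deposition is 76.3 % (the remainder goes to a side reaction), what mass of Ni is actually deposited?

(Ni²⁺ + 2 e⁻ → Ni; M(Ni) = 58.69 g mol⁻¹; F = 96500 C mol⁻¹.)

32.5 g

Q = I·t = 21.00 × 6660.0 = 139900 C.
n(e⁻) = 139900/96500 = 1.449 mol; theoretically n(Ni) = 1.449/2 = 0.7247 mol, m_theo = 42.53 g.
At 76.3 % efficiency, m_actual = 0.763 × 42.53 = 32.5 g.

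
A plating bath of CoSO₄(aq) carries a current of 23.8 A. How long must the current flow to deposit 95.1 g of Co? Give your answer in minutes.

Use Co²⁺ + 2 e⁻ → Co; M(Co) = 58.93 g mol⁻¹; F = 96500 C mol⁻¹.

218 min

n(Co) = m/M = 95.1 / 58.93 = 1.614 mol.
Each Co atom requires 2 electrons, so n(e⁻) = 2 × 1.614 = 3.228 mol.
Q = n(e⁻)·F = 3.228 × 96500 = 311500 C.
t = Q/I = 311500 / 23.80 A = 13090 s = 218 min.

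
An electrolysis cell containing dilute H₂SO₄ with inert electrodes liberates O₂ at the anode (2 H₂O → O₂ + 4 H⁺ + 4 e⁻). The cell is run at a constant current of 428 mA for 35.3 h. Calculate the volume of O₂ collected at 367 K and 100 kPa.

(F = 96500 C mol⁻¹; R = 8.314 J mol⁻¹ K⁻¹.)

Q = I·t = 0.4280 A × 127080 s = 54390 C.
n(e⁻) = Q/F = 54390 / 96500 = 0.5636 mol.
4 electrons are transferred per O₂ molecule, so n(O₂) = 0.5636 / 4 = 0.1409 mol.
V = nRT/P = (0.1409 × 8.314 × 367) / (100 × 10³ Pa) = 0.00430 m³ = 4.30 L.

4.30 L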